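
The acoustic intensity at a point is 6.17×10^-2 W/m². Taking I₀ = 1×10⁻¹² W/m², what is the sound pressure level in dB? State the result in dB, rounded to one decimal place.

L = 10·log₁₀(I/I₀) = 10·log₁₀(6.17×10^-2/10⁻¹²) = 10·log₁₀(6.17×10^10).
L = 10·(0.7903 + 10) = 107.90 dB.

107.9 dB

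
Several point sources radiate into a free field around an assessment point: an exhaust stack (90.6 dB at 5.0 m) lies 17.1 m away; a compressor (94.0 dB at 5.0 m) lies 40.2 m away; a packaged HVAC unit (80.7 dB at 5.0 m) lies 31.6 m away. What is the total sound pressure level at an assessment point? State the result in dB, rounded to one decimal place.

81.5 dB

Apply inverse-square spreading to bring every level to the receiver, then sum 10^(L/10).
exhaust stack: 90.6 − 20·log₁₀(17.1/5.0) = 90.6 − 10.68 = 79.92 dB.
compressor: 94.0 − 20·log₁₀(40.2/5.0) = 94.0 − 18.11 = 75.89 dB.
packaged HVAC unit: 80.7 − 20·log₁₀(31.6/5.0) = 80.7 − 16.01 = 64.69 dB.
Σ 10^(L/10) = 1.400e+08 → L_total = 10·log₁₀(1.400e+08) = 81.46 dB.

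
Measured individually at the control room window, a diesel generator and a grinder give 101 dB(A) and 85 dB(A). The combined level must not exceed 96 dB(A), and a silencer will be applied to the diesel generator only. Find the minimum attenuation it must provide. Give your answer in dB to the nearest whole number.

Everything except the diesel generator sums to 10^(85/10) = 3.162e+08 in linear terms, 85.00 dB(A).
The limit corresponds to 10^(96/10) = 3.981e+09; subtracting the fixed part leaves 3.665e+09 for the diesel generator, i.e. 95.64 dB(A).
Required insertion loss = 101 − 95.64 = 5.36 dB.

5 dB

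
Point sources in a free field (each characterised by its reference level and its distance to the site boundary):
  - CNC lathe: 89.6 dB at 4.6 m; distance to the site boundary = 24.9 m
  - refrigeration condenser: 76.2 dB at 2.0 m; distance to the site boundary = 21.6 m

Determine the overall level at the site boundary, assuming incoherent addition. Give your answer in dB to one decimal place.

75.0 dB

Apply inverse-square spreading to bring every level to the receiver, then sum 10^(L/10).
CNC lathe: 89.6 − 20·log₁₀(24.9/4.6) = 89.6 − 14.67 = 74.93 dB.
refrigeration condenser: 76.2 − 20·log₁₀(21.6/2.0) = 76.2 − 20.67 = 55.53 dB.
Σ 10^(L/10) = 3.148e+07 → L_total = 10·log₁₀(3.148e+07) = 74.98 dB.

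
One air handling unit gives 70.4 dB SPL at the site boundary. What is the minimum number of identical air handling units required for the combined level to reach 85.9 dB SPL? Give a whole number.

N identical sources give L₁ + 10·log₁₀ N, so require 10·log₁₀ N ≥ 85.9 − 70.4 = 15.5 dB.
N ≥ 10^(15.5/10) = 35.481, so N = 36.

36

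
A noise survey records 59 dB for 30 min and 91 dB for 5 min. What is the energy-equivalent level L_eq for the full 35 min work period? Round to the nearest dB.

83 dB

Weight each interval's intensity by its duration and average over T = 35 min:
Σ tᵢ·10^(Lᵢ/10) = 30·10^(59/10) + 5·10^(91/10) = 6.318e+09.
L_eq = 10·log₁₀(6.318e+09/35) = 82.57 dB.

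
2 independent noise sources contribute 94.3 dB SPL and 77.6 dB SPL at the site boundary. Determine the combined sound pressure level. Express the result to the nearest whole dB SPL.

94 dB SPL

Incoherent sources combine by intensity addition: L_total = 10·log₁₀(Σ 10^(L_i/10)).
Σ 10^(L/10) = 10^(94.3/10) + 10^(77.6/10) = 2.749e+09.
L_total = 10·log₁₀(2.749e+09) = 94.39 dB SPL.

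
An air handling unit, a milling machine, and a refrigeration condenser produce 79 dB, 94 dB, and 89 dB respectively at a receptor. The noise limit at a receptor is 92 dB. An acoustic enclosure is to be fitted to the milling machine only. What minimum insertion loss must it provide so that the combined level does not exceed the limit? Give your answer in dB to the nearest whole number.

The untreated sources together contribute 10^(79/10) + 10^(89/10) = 8.738e+08, i.e. 89.41 dB.
The limit corresponds to 10^(92/10) = 1.585e+09; subtracting the fixed part leaves 7.111e+08 for the milling machine, i.e. 88.52 dB.
Required insertion loss = 94 − 88.52 = 5.48 dB.

5 dB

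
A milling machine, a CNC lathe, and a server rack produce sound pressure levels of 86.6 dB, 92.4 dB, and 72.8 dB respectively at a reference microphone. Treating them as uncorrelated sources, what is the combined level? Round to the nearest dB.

Incoherent sources combine by intensity addition: L_total = 10·log₁₀(Σ 10^(L_i/10)).
Σ 10^(L/10) = 10^(86.6/10) + 10^(92.4/10) + 10^(72.8/10) = 2.214e+09.
L_total = 10·log₁₀(2.214e+09) = 93.45 dB.

93 dB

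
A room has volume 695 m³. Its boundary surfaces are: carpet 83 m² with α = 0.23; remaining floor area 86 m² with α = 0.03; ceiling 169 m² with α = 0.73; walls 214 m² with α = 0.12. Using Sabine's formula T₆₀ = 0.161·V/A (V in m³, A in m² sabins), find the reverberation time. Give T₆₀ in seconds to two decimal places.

0.66 s

Summing Sᵢαᵢ: 83·0.23 + 86·0.03 + 169·0.73 + 214·0.12 = 170.72 m².
T₆₀ = 0.161 × 695 / 170.72 = 0.655 s.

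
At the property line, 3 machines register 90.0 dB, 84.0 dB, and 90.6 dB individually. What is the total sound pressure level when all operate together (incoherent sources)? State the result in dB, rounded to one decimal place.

Incoherent sources combine by intensity addition: L_total = 10·log₁₀(Σ 10^(L_i/10)).
Σ 10^(L/10) = 10^(90.0/10) + 10^(84.0/10) + 10^(90.6/10) = 2.399e+09.
L_total = 10·log₁₀(2.399e+09) = 93.80 dB.

93.8 dB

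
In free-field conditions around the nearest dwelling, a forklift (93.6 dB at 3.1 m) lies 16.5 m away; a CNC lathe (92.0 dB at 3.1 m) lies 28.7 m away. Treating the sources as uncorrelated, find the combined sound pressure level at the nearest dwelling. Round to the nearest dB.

80 dB

Apply inverse-square spreading to bring every level to the receiver, then sum 10^(L/10).
forklift: 93.6 − 20·log₁₀(16.5/3.1) = 93.6 − 14.52 = 79.08 dB.
CNC lathe: 92.0 − 20·log₁₀(28.7/3.1) = 92.0 − 19.33 = 72.67 dB.
Σ 10^(L/10) = 9.936e+07 → L_total = 10·log₁₀(9.936e+07) = 79.97 dB.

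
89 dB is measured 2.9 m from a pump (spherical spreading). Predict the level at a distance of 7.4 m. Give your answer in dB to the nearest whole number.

81 dB

For a point source, L₂ = L₁ − 20·log₁₀(r₂/r₁).
L₂ = 89 − 20·log₁₀(7.4/2.9) = 89 − 8.137 = 80.86 dB.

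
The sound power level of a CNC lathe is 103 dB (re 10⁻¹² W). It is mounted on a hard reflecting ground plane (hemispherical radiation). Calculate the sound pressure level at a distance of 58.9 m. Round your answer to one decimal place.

59.6 dB

The power spreads over a hemisphere of area 2π·r², so L_p = L_w − 10·log₁₀(2π·r²).
2π·r² = 2.18e+04 m², 10·log₁₀ of that is 43.384 dB.
L_p = 103 − 43.384 = 59.62 dB.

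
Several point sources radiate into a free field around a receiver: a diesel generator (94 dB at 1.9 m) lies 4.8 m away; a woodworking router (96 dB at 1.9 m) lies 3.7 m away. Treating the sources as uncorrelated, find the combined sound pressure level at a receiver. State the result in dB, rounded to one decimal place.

Apply inverse-square spreading to bring every level to the receiver, then sum 10^(L/10).
diesel generator: 94 − 20·log₁₀(4.8/1.9) = 94 − 8.05 = 85.95 dB.
woodworking router: 96 − 20·log₁₀(3.7/1.9) = 96 − 5.79 = 90.21 dB.
Σ 10^(L/10) = 1.443e+09 → L_total = 10·log₁₀(1.443e+09) = 91.59 dB.

91.6 dB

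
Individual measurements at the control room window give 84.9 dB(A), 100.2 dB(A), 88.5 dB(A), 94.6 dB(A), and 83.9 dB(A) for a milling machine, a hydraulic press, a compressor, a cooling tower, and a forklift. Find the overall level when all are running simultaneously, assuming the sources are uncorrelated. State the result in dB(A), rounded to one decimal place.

Incoherent sources combine by intensity addition: L_total = 10·log₁₀(Σ 10^(L_i/10)).
Σ 10^(L/10) = 10^(84.9/10) + 10^(100.2/10) + 10^(88.5/10) + 10^(94.6/10) + 10^(83.9/10) = 1.462e+10.
L_total = 10·log₁₀(1.462e+10) = 101.65 dB(A).

101.6 dB(A)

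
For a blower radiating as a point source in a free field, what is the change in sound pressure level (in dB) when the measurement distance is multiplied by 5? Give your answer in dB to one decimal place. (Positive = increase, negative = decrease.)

-14.0 dB

With spherical spreading the level changes by −20·log₁₀(r₂/r₁).
ΔL = −20·log₁₀(5) = -13.98 dB.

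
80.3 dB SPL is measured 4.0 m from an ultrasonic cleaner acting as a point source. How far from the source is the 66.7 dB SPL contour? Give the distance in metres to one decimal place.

19.1 m

For a point source L₁ − L₂ = 20·log₁₀(r₂/r₁), so r₂ = r₁·10^((L₁−L₂)/20).
r₂ = 4.0·10^((80.3−66.7)/20) = 4.0·10^(13.6/20) = 19.15 m.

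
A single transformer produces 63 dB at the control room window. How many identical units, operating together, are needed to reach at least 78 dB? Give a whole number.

The shortfall is 78 − 63 = 15.0 dB, and N units add 10·log₁₀ N, so need 10·log₁₀ N ≥ 15.0.
N ≥ 10^(15.0/10) = 31.623, so N = 32.

32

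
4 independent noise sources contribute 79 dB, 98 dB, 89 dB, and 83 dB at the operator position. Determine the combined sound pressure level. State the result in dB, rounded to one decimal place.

98.7 dB

Incoherent sources combine by intensity addition: L_total = 10·log₁₀(Σ 10^(L_i/10)).
Σ 10^(L/10) = 10^(79/10) + 10^(98/10) + 10^(89/10) + 10^(83/10) = 7.383e+09.
L_total = 10·log₁₀(7.383e+09) = 98.68 dB.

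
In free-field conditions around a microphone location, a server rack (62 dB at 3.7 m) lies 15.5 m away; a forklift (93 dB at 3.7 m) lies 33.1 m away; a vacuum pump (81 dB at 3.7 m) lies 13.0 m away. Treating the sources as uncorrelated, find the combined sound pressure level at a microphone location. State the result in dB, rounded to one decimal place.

75.5 dB

First find each source's level at the receiver (point-source: −20·log₁₀(r/r_ref)), then combine on an intensity basis.
server rack: 62 − 20·log₁₀(15.5/3.7) = 62 − 12.44 = 49.56 dB.
forklift: 93 − 20·log₁₀(33.1/3.7) = 93 − 19.03 = 73.97 dB.
vacuum pump: 81 − 20·log₁₀(13.0/3.7) = 81 − 10.91 = 70.09 dB.
Σ 10^(L/10) = 3.522e+07 → L_total = 10·log₁₀(3.522e+07) = 75.47 dB.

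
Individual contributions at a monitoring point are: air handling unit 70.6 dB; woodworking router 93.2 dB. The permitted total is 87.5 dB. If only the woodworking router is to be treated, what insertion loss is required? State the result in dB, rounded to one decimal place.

Everything except the woodworking router sums to 10^(70.6/10) = 1.148e+07 in linear terms, 70.60 dB.
The limit corresponds to 10^(87.5/10) = 5.623e+08; subtracting the fixed part leaves 5.509e+08 for the woodworking router, i.e. 87.41 dB.
Required insertion loss = 93.2 − 87.41 = 5.79 dB.

5.8 dB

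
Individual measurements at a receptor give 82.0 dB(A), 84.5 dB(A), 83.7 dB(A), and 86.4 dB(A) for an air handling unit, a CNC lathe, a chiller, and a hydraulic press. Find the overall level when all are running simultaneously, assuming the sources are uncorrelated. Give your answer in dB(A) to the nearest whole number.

Incoherent sources combine by intensity addition: L_total = 10·log₁₀(Σ 10^(L_i/10)).
Σ 10^(L/10) = 10^(82.0/10) + 10^(84.5/10) + 10^(83.7/10) + 10^(86.4/10) = 1.111e+09.
L_total = 10·log₁₀(1.111e+09) = 90.46 dB(A).

90 dB(A)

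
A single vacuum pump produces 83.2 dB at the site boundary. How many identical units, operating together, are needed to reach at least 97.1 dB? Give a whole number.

25

N identical sources give L₁ + 10·log₁₀ N, so require 10·log₁₀ N ≥ 97.1 − 83.2 = 13.9 dB.
N ≥ 10^(13.9/10) = 24.547, so N = 25.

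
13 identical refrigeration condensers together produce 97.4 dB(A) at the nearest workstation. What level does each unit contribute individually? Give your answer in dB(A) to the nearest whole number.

86 dB(A)

For N identical incoherent sources L_total = L₁ + 10·log₁₀ N, so L₁ = 97.4 − 10·log₁₀(13) = 97.4 − 11.139.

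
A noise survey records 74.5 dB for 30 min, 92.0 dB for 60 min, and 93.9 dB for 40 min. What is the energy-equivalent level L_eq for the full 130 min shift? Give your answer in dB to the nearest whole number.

Weight each interval's intensity by its duration and average over T = 130 min:
Σ tᵢ·10^(Lᵢ/10) = 30·10^(74.5/10) + 60·10^(92.0/10) + 40·10^(93.9/10) = 1.941e+11.
L_eq = 10·log₁₀(1.941e+11/130) = 91.74 dB.

92 dB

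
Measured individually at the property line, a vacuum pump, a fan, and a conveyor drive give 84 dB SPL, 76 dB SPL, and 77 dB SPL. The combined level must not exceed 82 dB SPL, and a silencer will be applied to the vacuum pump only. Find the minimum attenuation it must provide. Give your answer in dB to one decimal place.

Fixed contribution from the other sources: Σ 10^(L/10) = 10^(76/10) + 10^(77/10) = 8.993e+07 (79.54 dB SPL).
The limit corresponds to 10^(82/10) = 1.585e+08; subtracting the fixed part leaves 6.856e+07 for the vacuum pump, i.e. 78.36 dB SPL.
Required insertion loss = 84 − 78.36 = 5.64 dB.

5.6 dB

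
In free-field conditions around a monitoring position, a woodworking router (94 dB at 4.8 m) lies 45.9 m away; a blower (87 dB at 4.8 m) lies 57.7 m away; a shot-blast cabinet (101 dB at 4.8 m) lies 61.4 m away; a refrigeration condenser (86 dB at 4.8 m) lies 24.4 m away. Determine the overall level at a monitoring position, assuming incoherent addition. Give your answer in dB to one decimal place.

80.9 dB

Propagate each source to the receiver with L = L_ref − 20·log₁₀(r/r_ref), then add intensities.
woodworking router: 94 − 20·log₁₀(45.9/4.8) = 94 − 19.61 = 74.39 dB.
blower: 87 − 20·log₁₀(57.7/4.8) = 87 − 21.60 = 65.40 dB.
shot-blast cabinet: 101 − 20·log₁₀(61.4/4.8) = 101 − 22.14 = 78.86 dB.
refrigeration condenser: 86 − 20·log₁₀(24.4/4.8) = 86 − 14.12 = 71.88 dB.
Σ 10^(L/10) = 1.233e+08 → L_total = 10·log₁₀(1.233e+08) = 80.91 dB.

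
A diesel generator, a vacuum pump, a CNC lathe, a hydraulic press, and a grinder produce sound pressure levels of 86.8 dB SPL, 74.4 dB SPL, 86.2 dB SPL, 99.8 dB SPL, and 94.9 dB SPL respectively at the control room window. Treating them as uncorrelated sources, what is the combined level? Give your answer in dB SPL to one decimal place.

101.3 dB SPL

Incoherent sources combine by intensity addition: L_total = 10·log₁₀(Σ 10^(L_i/10)).
Σ 10^(L/10) = 10^(86.8/10) + 10^(74.4/10) + 10^(86.2/10) + 10^(99.8/10) + 10^(94.9/10) = 1.356e+10.
L_total = 10·log₁₀(1.356e+10) = 101.32 dB SPL.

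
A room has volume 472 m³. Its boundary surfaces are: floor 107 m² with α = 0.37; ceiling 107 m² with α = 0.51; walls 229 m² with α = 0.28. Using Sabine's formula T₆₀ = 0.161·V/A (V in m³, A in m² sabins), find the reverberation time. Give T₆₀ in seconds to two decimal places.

Summing Sᵢαᵢ: 107·0.37 + 107·0.51 + 229·0.28 = 158.28 m².
T₆₀ = 0.161·V/A = 0.161·472/158.28 = 0.480 s.

0.48 s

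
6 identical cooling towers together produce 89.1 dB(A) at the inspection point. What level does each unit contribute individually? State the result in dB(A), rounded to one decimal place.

6 equal contributions raise the level by 10·log₁₀ 6 = 7.782 dB, so each unit alone gives 89.1 − 7.782.

81.3 dB(A)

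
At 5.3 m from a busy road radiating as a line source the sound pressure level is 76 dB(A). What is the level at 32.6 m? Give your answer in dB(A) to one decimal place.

68.1 dB(A)

For a line source, L₂ = L₁ − 10·log₁₀(r₂/r₁).
L₂ = 76 − 10·log₁₀(32.6/5.3) = 76 − 7.889 = 68.11 dB(A).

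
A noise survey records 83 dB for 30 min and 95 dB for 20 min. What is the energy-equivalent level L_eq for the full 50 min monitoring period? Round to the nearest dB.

L_eq = 10·log₁₀[(1/T)·Σ tᵢ·10^(Lᵢ/10)] with T = 50 min.
Σ tᵢ·10^(Lᵢ/10) = 30·10^(83/10) + 20·10^(95/10) = 6.923e+10.
L_eq = 10·log₁₀(6.923e+10/50) = 91.41 dB.

91 dB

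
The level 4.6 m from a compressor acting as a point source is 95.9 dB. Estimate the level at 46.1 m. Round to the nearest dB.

76 dB

Spherical spreading from a point source gives a 20·log₁₀(r₂/r₁) drop.
L₂ = 95.9 − 20·log₁₀(46.1/4.6) = 95.9 − 20.019 = 75.88 dB.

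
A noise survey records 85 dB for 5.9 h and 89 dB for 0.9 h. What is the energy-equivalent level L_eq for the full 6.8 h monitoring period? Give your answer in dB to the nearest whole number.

L_eq = 10·log₁₀[(1/T)·Σ tᵢ·10^(Lᵢ/10)] with T = 6.8 h.
Σ tᵢ·10^(Lᵢ/10) = 5.9·10^(85/10) + 0.9·10^(89/10) = 2.581e+09.
L_eq = 10·log₁₀(2.581e+09/6.8) = 85.79 dB.

86 dB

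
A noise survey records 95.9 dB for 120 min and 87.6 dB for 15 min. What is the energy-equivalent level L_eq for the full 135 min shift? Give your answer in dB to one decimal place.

95.5 dB

The energy average is taken in the linear domain: L_eq = 10·log₁₀[(Σ tᵢ·10^(Lᵢ/10))/T], T = 135 min.
Σ tᵢ·10^(Lᵢ/10) = 120·10^(95.9/10) + 15·10^(87.6/10) = 4.755e+11.
L_eq = 10·log₁₀(4.755e+11/135) = 95.47 dB.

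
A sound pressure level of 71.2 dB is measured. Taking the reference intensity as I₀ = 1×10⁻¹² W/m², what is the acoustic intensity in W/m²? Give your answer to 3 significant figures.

I = I₀·10^(L/10) = 10⁻¹² × 10^(71.2/10) = 10^(-4.880).

1.32e-05 W/m²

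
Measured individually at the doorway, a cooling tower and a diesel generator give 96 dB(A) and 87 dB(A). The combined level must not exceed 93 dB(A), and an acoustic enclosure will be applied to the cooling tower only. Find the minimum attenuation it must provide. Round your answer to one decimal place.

Everything except the cooling tower sums to 10^(87/10) = 5.012e+08 in linear terms, 87.00 dB(A).
The limit corresponds to 10^(93/10) = 1.995e+09; subtracting the fixed part leaves 1.494e+09 for the cooling tower, i.e. 91.74 dB(A).
Required insertion loss = 96 − 91.74 = 4.26 dB.

4.3 dB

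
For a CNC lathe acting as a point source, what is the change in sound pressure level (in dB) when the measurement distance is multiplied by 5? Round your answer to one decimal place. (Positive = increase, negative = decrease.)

-14.0 dB

Point-source spreading: ΔL = −20·log₁₀(r₂/r₁).
ΔL = −20·log₁₀(5) = -13.98 dB.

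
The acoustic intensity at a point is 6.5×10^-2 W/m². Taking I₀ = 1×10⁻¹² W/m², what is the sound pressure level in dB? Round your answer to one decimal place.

108.1 dB

L = 10·log₁₀(I/I₀) = 10·log₁₀(6.5×10^-2/10⁻¹²) = 10·log₁₀(6.5×10^10).
L = 10·(0.8129 + 10) = 108.13 dB.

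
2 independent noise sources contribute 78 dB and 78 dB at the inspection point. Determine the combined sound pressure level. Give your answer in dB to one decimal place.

81.0 dB

For uncorrelated sources the intensities add, so convert each level to linear form, sum, and take 10·log₁₀ of the total.
Σ 10^(L/10) = 10^(78/10) + 10^(78/10) = 1.262e+08.
L_total = 10·log₁₀(1.262e+08) = 81.01 dB.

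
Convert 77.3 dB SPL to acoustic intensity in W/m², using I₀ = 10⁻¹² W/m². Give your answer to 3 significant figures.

L = 10·log₁₀(I/I₀) ⇒ I = I₀·10^(L/10) = 10⁻¹² × 10^7.73.

5.37e-05 W/m²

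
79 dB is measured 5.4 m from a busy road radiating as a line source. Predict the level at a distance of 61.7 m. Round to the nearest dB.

Line-source attenuation: ΔL = 10·log₁₀(r₂/r₁) = 10·log₁₀(61.7/5.4) = 10.579 dB.
L₂ = 79 − 10·log₁₀(61.7/5.4) = 79 − 10.579 = 68.42 dB.

68 dB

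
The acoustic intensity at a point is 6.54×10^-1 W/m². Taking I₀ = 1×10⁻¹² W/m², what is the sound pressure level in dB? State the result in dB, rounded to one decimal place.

118.2 dB

L = 10·log₁₀(I/I₀) = 10·log₁₀(6.54×10^-1/10⁻¹²) = 10·log₁₀(6.54×10^11).
L = 10·(0.8156 + 11) = 118.16 dB.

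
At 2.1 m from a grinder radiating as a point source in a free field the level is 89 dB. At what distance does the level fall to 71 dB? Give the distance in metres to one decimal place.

The 18.0 dB drop corresponds to a distance ratio of 10^(18.0/20) for a point source.
r₂ = 2.1·10^((89−71)/20) = 2.1·10^(18.0/20) = 16.68 m.

16.7 m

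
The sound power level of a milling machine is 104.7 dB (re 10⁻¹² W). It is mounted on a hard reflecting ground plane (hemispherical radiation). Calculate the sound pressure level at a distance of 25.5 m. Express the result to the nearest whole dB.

L_p = L_w − 10·log₁₀(2π·r²) with r = 25.5 m.
2π·r² = 4086 m², 10·log₁₀ of that is 36.113 dB.
L_p = 104.7 − 36.113 = 68.59 dB.

69 dB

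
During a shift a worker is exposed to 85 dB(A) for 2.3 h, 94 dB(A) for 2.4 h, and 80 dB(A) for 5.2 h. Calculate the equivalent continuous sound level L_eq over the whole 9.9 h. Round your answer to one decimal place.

88.7 dB(A)

Weight each interval's intensity by its duration and average over T = 9.9 h:
Σ tᵢ·10^(Lᵢ/10) = 2.3·10^(85/10) + 2.4·10^(94/10) + 5.2·10^(80/10) = 7.276e+09.
L_eq = 10·log₁₀(7.276e+09/9.9) = 88.66 dB(A).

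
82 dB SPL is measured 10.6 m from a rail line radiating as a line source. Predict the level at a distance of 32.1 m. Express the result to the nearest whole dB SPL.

Cylindrical spreading from a line source gives a 10·log₁₀(r₂/r₁) drop.
L₂ = 82 − 10·log₁₀(32.1/10.6) = 82 − 4.812 = 77.19 dB SPL.

77 dB SPL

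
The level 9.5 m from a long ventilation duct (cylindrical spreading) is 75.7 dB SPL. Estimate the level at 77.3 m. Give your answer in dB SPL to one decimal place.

Line-source attenuation: ΔL = 10·log₁₀(r₂/r₁) = 10·log₁₀(77.3/9.5) = 9.105 dB.
L₂ = 75.7 − 10·log₁₀(77.3/9.5) = 75.7 − 9.105 = 66.60 dB SPL.

66.6 dB SPL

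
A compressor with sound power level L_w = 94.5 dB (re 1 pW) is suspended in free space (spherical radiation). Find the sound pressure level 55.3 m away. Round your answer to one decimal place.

48.7 dB

Free-field spherical radiation: L_p = L_w − 10·log₁₀(4π·r²), r = 55.3 m.
4π·r² = 3.843e+04 m², 10·log₁₀ of that is 45.847 dB.
L_p = 94.5 − 45.847 = 48.65 dB.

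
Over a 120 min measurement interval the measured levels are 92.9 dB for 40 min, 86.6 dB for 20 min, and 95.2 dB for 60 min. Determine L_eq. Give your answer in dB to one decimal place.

93.8 dB

Weight each interval's intensity by its duration and average over T = 120 min:
Σ tᵢ·10^(Lᵢ/10) = 40·10^(92.9/10) + 20·10^(86.6/10) + 60·10^(95.2/10) = 2.858e+11.
L_eq = 10·log₁₀(2.858e+11/120) = 93.77 dB.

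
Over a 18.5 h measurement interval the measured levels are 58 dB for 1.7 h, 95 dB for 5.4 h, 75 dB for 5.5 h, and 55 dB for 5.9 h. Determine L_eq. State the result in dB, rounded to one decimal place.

89.7 dB

L_eq = 10·log₁₀[(1/T)·Σ tᵢ·10^(Lᵢ/10)] with T = 18.5 h.
Σ tᵢ·10^(Lᵢ/10) = 1.7·10^(58/10) + 5.4·10^(95/10) + 5.5·10^(75/10) + 5.9·10^(55/10) = 1.725e+10.
L_eq = 10·log₁₀(1.725e+10/18.5) = 89.70 dB.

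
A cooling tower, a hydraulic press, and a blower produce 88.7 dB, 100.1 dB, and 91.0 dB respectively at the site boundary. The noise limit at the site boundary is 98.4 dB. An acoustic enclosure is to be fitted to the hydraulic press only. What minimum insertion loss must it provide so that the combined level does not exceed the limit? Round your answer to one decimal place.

3.2 dB

Everything except the hydraulic press sums to 10^(88.7/10) + 10^(91.0/10) = 2.000e+09 in linear terms, 93.01 dB.
To meet 98.4 dB overall, the treated hydraulic press may contribute at most 10^(98.4/10) − 2.000e+09 = 4.918e+09, i.e. 96.92 dB.
Required insertion loss = 100.1 − 96.92 = 3.18 dB.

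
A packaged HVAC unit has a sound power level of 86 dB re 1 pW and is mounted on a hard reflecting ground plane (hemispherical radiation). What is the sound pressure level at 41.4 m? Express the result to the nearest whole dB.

46 dB

L_p = L_w − 10·log₁₀(2π·r²) with r = 41.4 m.
2π·r² = 1.077e+04 m², 10·log₁₀ of that is 40.322 dB.
L_p = 86 − 40.322 = 45.68 dB.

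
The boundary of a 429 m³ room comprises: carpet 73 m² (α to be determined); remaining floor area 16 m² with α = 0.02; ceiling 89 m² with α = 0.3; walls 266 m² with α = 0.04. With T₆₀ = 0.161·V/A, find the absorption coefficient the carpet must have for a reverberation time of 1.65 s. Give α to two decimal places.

0.06

Required total absorption A = 0.161·429/1.65 = 41.86 m².
Absorption from the other surfaces = 16·0.02 + 89·0.3 + 266·0.04 = 37.66 m², so the carpet must supply 4.20 m² over 73 m².
α = 4.20/73 = 0.058.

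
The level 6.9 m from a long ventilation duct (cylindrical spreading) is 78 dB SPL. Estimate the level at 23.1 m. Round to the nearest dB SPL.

73 dB SPL

Line-source attenuation: ΔL = 10·log₁₀(r₂/r₁) = 10·log₁₀(23.1/6.9) = 5.248 dB.
L₂ = 78 − 10·log₁₀(23.1/6.9) = 78 − 5.248 = 72.75 dB SPL.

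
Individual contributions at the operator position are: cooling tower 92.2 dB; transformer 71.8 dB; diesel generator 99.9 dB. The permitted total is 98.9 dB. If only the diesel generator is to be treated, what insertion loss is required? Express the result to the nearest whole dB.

2 dB

The untreated sources together contribute 10^(92.2/10) + 10^(71.8/10) = 1.675e+09, i.e. 92.24 dB.
To meet 98.9 dB overall, the treated diesel generator may contribute at most 10^(98.9/10) − 1.675e+09 = 6.088e+09, i.e. 97.84 dB.
Required insertion loss = 99.9 − 97.84 = 2.06 dB.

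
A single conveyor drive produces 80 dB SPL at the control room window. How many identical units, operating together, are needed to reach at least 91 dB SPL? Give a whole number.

13

Need L₁ + 10·log₁₀ N ≥ 91, i.e. log₁₀ N ≥ 1.10.
N ≥ 10^(11.0/10) = 12.589, so N = 13.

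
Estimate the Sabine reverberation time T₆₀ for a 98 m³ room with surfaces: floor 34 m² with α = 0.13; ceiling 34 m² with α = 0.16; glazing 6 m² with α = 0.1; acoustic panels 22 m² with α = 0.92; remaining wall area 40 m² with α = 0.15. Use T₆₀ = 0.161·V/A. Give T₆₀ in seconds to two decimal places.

0.43 s

A = Σ Sᵢαᵢ = 34·0.13 + 34·0.16 + 6·0.1 + 22·0.92 + 40·0.15 = 36.70 m².
T₆₀ = 0.161 × 98 / 36.70 = 0.430 s.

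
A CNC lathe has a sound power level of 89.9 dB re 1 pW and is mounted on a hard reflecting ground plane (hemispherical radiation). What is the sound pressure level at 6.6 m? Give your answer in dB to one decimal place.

65.5 dB

L_p = L_w − 10·log₁₀(2π·r²) with r = 6.6 m.
2π·r² = 273.7 m², 10·log₁₀ of that is 24.373 dB.
L_p = 89.9 − 24.373 = 65.53 dB.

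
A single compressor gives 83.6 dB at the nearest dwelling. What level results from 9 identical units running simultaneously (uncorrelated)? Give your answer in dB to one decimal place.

93.1 dB

N identical incoherent sources raise the level by 10·log₁₀ N.
L_total = 83.6 + 10·log₁₀(9) = 83.6 + 9.542 = 93.14 dB.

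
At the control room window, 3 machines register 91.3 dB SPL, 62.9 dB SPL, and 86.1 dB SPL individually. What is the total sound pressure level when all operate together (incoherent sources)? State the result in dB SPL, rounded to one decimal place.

92.5 dB SPL

Incoherent sources combine by intensity addition: L_total = 10·log₁₀(Σ 10^(L_i/10)).
Σ 10^(L/10) = 10^(91.3/10) + 10^(62.9/10) + 10^(86.1/10) = 1.758e+09.
L_total = 10·log₁₀(1.758e+09) = 92.45 dB SPL.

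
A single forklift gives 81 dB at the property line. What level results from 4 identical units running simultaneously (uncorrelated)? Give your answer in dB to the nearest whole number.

N identical incoherent sources raise the level by 10·log₁₀ N.
L_total = 81 + 10·log₁₀(4) = 81 + 6.021 = 87.02 dB.

87 dB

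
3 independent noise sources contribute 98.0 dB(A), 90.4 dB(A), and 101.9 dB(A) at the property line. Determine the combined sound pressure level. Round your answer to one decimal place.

103.6 dB(A)

For uncorrelated sources the intensities add, so convert each level to linear form, sum, and take 10·log₁₀ of the total.
Σ 10^(L/10) = 10^(98.0/10) + 10^(90.4/10) + 10^(101.9/10) = 2.289e+10.
L_total = 10·log₁₀(2.289e+10) = 103.60 dB(A).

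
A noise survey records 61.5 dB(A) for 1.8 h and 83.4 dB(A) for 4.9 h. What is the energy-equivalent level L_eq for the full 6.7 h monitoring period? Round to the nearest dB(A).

The energy average is taken in the linear domain: L_eq = 10·log₁₀[(Σ tᵢ·10^(Lᵢ/10))/T], T = 6.7 h.
Σ tᵢ·10^(Lᵢ/10) = 1.8·10^(61.5/10) + 4.9·10^(83.4/10) = 1.075e+09.
L_eq = 10·log₁₀(1.075e+09/6.7) = 82.05 dB(A).

82 dB(A)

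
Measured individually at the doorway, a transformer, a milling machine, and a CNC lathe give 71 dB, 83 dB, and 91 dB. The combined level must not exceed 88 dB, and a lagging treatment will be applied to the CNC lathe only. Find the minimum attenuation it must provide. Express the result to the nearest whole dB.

5 dB

Fixed contribution from the other sources: Σ 10^(L/10) = 10^(71/10) + 10^(83/10) = 2.121e+08 (83.27 dB).
To meet 88 dB overall, the treated CNC lathe may contribute at most 10^(88/10) − 2.121e+08 = 4.188e+08, i.e. 86.22 dB.
Required insertion loss = 91 − 86.22 = 4.78 dB.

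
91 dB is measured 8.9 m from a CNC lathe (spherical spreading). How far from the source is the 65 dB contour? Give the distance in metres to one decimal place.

The 26.0 dB drop corresponds to a distance ratio of 10^(26.0/20) for a point source.
r₂ = 8.9·10^((91−65)/20) = 8.9·10^(26.0/20) = 177.58 m.

177.6 m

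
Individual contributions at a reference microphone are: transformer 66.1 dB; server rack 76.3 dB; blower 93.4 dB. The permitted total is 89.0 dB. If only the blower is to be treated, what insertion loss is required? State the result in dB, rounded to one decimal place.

Everything except the blower sums to 10^(66.1/10) + 10^(76.3/10) = 4.673e+07 in linear terms, 76.70 dB.
To meet 89.0 dB overall, the treated blower may contribute at most 10^(89.0/10) − 4.673e+07 = 7.476e+08, i.e. 88.74 dB.
Required insertion loss = 93.4 − 88.74 = 4.66 dB.

4.7 dB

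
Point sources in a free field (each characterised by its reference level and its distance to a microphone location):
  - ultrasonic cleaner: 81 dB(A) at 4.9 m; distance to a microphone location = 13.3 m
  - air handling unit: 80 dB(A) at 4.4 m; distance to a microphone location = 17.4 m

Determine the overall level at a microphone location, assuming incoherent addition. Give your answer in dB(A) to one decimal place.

First find each source's level at the receiver (point-source: −20·log₁₀(r/r_ref)), then combine on an intensity basis.
ultrasonic cleaner: 81 − 20·log₁₀(13.3/4.9) = 81 − 8.67 = 72.33 dB(A).
air handling unit: 80 − 20·log₁₀(17.4/4.4) = 80 − 11.94 = 68.06 dB(A).
Σ 10^(L/10) = 2.348e+07 → L_total = 10·log₁₀(2.348e+07) = 73.71 dB(A).

73.7 dB(A)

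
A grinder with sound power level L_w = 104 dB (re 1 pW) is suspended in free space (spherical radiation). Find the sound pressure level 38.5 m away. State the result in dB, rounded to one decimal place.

Free-field spherical radiation: L_p = L_w − 10·log₁₀(4π·r²), r = 38.5 m.
4π·r² = 1.863e+04 m², 10·log₁₀ of that is 42.701 dB.
L_p = 104 − 42.701 = 61.30 dB.

61.3 dB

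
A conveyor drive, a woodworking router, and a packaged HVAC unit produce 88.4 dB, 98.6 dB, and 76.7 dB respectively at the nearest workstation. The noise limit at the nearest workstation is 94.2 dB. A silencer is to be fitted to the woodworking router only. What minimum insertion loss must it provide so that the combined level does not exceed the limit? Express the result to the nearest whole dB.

6 dB

Everything except the woodworking router sums to 10^(88.4/10) + 10^(76.7/10) = 7.386e+08 in linear terms, 88.68 dB.
To meet 94.2 dB overall, the treated woodworking router may contribute at most 10^(94.2/10) − 7.386e+08 = 1.892e+09, i.e. 92.77 dB.
So the woodworking router must be reduced from 98.6 to 92.77 dB: IL = 5.83 dB.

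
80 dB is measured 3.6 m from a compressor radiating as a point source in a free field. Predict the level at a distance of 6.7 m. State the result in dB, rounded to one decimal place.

For a point source, L₂ = L₁ − 20·log₁₀(r₂/r₁).
L₂ = 80 − 20·log₁₀(6.7/3.6) = 80 − 5.395 = 74.60 dB.

74.6 dB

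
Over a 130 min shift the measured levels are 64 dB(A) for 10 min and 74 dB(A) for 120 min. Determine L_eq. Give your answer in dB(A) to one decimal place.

73.7 dB(A)

Weight each interval's intensity by its duration and average over T = 130 min:
Σ tᵢ·10^(Lᵢ/10) = 10·10^(64/10) + 120·10^(74/10) = 3.039e+09.
L_eq = 10·log₁₀(3.039e+09/130) = 73.69 dB(A).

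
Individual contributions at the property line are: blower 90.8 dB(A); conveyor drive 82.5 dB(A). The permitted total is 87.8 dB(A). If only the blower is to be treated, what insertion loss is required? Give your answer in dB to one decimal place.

4.5 dB

The untreated sources together contribute 10^(82.5/10) = 1.778e+08, i.e. 82.50 dB(A).
To meet 87.8 dB(A) overall, the treated blower may contribute at most 10^(87.8/10) − 1.778e+08 = 4.247e+08, i.e. 86.28 dB(A).
So the blower must be reduced from 90.8 to 86.28 dB(A): IL = 4.52 dB.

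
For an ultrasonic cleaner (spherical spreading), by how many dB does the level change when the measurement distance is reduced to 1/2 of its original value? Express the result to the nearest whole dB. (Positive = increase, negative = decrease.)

With spherical spreading the level changes by −20·log₁₀(r₂/r₁).
ΔL = −20·log₁₀(0.5) = +6.02 dB.

+6 dB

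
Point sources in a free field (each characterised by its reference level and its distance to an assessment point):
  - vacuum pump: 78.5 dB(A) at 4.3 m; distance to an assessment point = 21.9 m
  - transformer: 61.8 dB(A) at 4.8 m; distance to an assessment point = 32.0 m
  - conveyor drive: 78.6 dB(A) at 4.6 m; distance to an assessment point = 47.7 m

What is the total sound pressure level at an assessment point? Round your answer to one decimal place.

Apply inverse-square spreading to bring every level to the receiver, then sum 10^(L/10).
vacuum pump: 78.5 − 20·log₁₀(21.9/4.3) = 78.5 − 14.14 = 64.36 dB(A).
transformer: 61.8 − 20·log₁₀(32.0/4.8) = 61.8 − 16.48 = 45.32 dB(A).
conveyor drive: 78.6 − 20·log₁₀(47.7/4.6) = 78.6 − 20.32 = 58.28 dB(A).
Σ 10^(L/10) = 3.437e+06 → L_total = 10·log₁₀(3.437e+06) = 65.36 dB(A).

65.4 dB(A)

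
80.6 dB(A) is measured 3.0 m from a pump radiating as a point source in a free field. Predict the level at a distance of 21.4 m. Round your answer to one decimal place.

Point-source attenuation: ΔL = 20·log₁₀(r₂/r₁) = 20·log₁₀(21.4/3.0) = 17.066 dB.
L₂ = 80.6 − 20·log₁₀(21.4/3.0) = 80.6 − 17.066 = 63.53 dB(A).

63.5 dB(A)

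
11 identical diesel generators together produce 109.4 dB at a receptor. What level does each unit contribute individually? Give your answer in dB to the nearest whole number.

99 dB

11 equal contributions raise the level by 10·log₁₀ 11 = 10.414 dB, so each unit alone gives 109.4 − 10.414.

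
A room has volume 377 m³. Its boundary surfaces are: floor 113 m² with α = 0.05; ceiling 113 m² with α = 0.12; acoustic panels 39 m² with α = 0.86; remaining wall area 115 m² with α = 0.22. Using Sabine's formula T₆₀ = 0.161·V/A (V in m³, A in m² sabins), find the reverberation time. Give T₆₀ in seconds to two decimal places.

Summing Sᵢαᵢ: 113·0.05 + 113·0.12 + 39·0.86 + 115·0.22 = 78.05 m².
T₆₀ = 0.161 × 377 / 78.05 = 0.778 s.

0.78 s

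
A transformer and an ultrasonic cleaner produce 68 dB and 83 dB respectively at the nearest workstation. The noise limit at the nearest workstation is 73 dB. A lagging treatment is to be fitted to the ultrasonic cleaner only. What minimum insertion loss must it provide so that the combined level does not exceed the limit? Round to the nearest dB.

12 dB

Everything except the ultrasonic cleaner sums to 10^(68/10) = 6.310e+06 in linear terms, 68.00 dB.
The limit corresponds to 10^(73/10) = 1.995e+07; subtracting the fixed part leaves 1.364e+07 for the ultrasonic cleaner, i.e. 71.35 dB.
Required insertion loss = 83 − 71.35 = 11.65 dB.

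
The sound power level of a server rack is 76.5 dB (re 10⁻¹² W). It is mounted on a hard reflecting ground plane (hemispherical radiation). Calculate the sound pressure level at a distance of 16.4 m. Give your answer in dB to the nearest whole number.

44 dB

Free-field hemispherical radiation: L_p = L_w − 10·log₁₀(2π·r²), r = 16.4 m.
2π·r² = 1690 m², 10·log₁₀ of that is 32.279 dB.
L_p = 76.5 − 32.279 = 44.22 dB.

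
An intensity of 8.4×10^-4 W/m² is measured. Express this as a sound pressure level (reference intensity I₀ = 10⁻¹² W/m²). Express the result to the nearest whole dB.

89 dB

Dividing by I₀ shifts the exponent by 12: I/I₀ = 8.4×10^8.
L = 10·(0.9243 + 8) = 89.24 dB.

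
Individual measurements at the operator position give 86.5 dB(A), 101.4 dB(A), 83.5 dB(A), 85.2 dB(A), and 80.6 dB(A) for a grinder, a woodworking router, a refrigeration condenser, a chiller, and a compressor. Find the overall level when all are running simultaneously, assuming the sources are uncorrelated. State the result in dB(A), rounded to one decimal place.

For uncorrelated sources the intensities add, so convert each level to linear form, sum, and take 10·log₁₀ of the total.
Σ 10^(L/10) = 10^(86.5/10) + 10^(101.4/10) + 10^(83.5/10) + 10^(85.2/10) + 10^(80.6/10) = 1.492e+10.
L_total = 10·log₁₀(1.492e+10) = 101.74 dB(A).

101.7 dB(A)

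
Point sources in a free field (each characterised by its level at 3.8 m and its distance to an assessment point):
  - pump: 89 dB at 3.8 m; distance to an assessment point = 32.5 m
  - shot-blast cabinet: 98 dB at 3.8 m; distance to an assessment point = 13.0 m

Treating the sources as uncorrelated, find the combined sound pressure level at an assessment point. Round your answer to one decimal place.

87.4 dB

First find each source's level at the receiver (point-source: −20·log₁₀(r/r_ref)), then combine on an intensity basis.
pump: 89 − 20·log₁₀(32.5/3.8) = 89 − 18.64 = 70.36 dB.
shot-blast cabinet: 98 − 20·log₁₀(13.0/3.8) = 98 − 10.68 = 87.32 dB.
Σ 10^(L/10) = 5.500e+08 → L_total = 10·log₁₀(5.500e+08) = 87.40 dB.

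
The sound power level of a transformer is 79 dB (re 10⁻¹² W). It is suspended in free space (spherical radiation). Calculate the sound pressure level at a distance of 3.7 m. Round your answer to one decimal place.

The power spreads over a sphere of area 4π·r², so L_p = L_w − 10·log₁₀(4π·r²).
4π·r² = 172 m², 10·log₁₀ of that is 22.356 dB.
L_p = 79 − 22.356 = 56.64 dB.

56.6 dB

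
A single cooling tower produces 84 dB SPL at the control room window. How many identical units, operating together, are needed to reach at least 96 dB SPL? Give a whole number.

N identical sources give L₁ + 10·log₁₀ N, so require 10·log₁₀ N ≥ 96 − 84 = 12.0 dB.
N ≥ 10^(12.0/10) = 15.849, so N = 16.

16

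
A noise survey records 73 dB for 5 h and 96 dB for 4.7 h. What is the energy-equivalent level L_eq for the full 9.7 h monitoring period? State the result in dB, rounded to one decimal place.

The energy average is taken in the linear domain: L_eq = 10·log₁₀[(Σ tᵢ·10^(Lᵢ/10))/T], T = 9.7 h.
Σ tᵢ·10^(Lᵢ/10) = 5·10^(73/10) + 4.7·10^(96/10) = 1.881e+10.
L_eq = 10·log₁₀(1.881e+10/9.7) = 92.88 dB.

92.9 dB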